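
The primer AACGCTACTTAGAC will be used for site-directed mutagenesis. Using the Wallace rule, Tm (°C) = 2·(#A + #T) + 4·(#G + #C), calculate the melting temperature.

40°C

Counting bases: C=4, G=2, A=5, T=3
So N_AT = 8 and N_GC = 6.
Tm = 4·6 + 2·8 = 24 + 16 = 40°C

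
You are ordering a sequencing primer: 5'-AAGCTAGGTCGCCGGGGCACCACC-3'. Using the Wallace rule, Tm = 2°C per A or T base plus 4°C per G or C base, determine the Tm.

82°C

Counting bases: C=9, T=2, G=8, A=5
So N_AT = 7 and N_GC = 17.
Tm = 2(7) + 4(17) = 14 + 68 = 82°C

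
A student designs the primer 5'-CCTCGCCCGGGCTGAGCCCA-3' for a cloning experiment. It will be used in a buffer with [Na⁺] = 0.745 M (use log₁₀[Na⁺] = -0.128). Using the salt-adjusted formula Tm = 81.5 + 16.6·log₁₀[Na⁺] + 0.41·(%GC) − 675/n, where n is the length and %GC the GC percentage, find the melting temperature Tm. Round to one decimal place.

78.4°C

Length n = 20. Counting bases: G=6, A=2, C=10, T=2
G+C = 16, so %GC = 16/20 × 100 = 80%
Salt term: 16.6 × (-0.128) = -2.125
GC term: 0.41 × 80 = 32.8; length term: −675/20 = −33.75
Tm = 81.5 + (-2.125) + 32.8 − 33.75 = 78.425 → 78.4°C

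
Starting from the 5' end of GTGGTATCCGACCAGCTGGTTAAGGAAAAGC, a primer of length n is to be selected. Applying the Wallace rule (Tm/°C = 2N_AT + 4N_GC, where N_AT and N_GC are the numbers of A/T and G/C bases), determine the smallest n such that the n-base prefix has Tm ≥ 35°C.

n = 12

First 11 bases: GTGGTATCCGA → Tm = 34°C (< 35°C)
First 12 bases: GTGGTATCCGAC → Tm = 38°C (≥ 35°C)
Each additional base adds 2°C (A/T) or 4°C (G/C), so Tm is non-decreasing in n; n = 12 is the first length to reach 35°C.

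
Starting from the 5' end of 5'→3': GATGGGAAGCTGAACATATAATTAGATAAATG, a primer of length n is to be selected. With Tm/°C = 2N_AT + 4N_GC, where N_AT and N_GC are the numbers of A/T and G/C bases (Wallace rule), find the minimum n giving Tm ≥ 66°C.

First 24 bases: GATGGGAAGCTGAACATATAATTA → Tm = 64°C (< 66°C)
First 25 bases: GATGGGAAGCTGAACATATAATTAG → Tm = 68°C (≥ 66°C)
Each additional base adds 2°C (A/T) or 4°C (G/C), so Tm is non-decreasing in n; n = 25 is the first length to reach 66°C.

n = 25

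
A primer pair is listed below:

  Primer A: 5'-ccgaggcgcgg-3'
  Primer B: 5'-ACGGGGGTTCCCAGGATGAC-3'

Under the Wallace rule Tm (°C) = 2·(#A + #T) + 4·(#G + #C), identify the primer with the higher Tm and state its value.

Primer A: A+T=1, G+C=10 → Tm = 2(1)+4(10) = 42°C
Primer B: A+T=7, G+C=13 → Tm = 2(7)+4(13) = 66°C
42°C vs 66°C → primer B is higher.

Primer B, 66°C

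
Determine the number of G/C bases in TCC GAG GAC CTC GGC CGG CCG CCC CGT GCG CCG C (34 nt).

29

Scanning the sequence gives C=17, A=2, G=12, T=3.
Total G or C: 12 + 17 = 29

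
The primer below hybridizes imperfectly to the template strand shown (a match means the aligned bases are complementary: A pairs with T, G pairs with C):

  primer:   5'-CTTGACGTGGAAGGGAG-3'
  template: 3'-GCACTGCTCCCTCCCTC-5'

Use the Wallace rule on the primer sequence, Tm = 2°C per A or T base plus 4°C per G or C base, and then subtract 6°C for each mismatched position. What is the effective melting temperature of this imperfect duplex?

Primer base counts: A=4, T=3, G=8, C=2 → A+T=7, G+C=10
Perfect-match Tm = 2(7) + 4(10) = 14 + 40 = 54°C
Mismatches (positions where the bases are not complementary): 3 (at positions 2, 8, 11)
Effective Tm = 54 − 3×6 = 54 − 18 = 36°C

36°C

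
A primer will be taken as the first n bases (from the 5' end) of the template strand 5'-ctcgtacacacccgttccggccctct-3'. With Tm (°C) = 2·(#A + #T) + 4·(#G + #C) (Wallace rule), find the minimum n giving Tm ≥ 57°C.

First 17 bases: CTCGTACACACCCGTTC → Tm = 54°C (< 57°C)
First 18 bases: CTCGTACACACCCGTTCC → Tm = 58°C (≥ 57°C)
Each additional base adds 2°C (A/T) or 4°C (G/C), so Tm is non-decreasing in n; n = 18 is the first length to reach 57°C.

n = 18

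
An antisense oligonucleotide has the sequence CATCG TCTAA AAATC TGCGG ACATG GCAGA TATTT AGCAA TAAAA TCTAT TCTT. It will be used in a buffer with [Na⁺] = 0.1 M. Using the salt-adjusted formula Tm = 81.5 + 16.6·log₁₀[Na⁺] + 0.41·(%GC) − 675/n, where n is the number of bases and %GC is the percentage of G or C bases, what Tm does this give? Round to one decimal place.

66.1°C

Length n = 54. Counting bases: T=17, G=8, A=19, C=10
G+C = 18, so %GC = 18/54 × 100 = 33.333%
Salt term: 16.6 × (-1) = -16.6
GC term: 0.41 × 33.333 = 13.667; length term: −675/54 = −12.5
Tm = 81.5 + (-16.6) + 13.667 − 12.5 = 66.067 → 66.1°C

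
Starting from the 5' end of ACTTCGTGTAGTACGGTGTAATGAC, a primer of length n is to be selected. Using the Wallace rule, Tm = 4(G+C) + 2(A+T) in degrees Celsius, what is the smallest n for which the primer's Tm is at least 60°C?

n = 21

First 20 bases: ACTTCGTGTAGTACGGTGTA → Tm = 58°C (< 60°C)
First 21 bases: ACTTCGTGTAGTACGGTGTAA → Tm = 60°C (≥ 60°C)
Since every base adds ≥2°C, Tm only increases with n, so the threshold is first crossed at n = 21.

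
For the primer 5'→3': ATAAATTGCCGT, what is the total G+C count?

4

Counting bases: A=4, C=2, G=2, T=4
Total G or C: 2 + 2 = 4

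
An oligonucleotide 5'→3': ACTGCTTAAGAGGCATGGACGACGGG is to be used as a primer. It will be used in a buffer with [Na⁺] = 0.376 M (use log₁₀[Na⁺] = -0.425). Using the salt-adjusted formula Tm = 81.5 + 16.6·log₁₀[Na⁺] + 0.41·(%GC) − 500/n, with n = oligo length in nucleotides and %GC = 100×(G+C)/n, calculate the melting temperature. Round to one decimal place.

78.9°C

Length n = 26. Counting bases: C=5, A=7, T=4, G=10
G+C = 15, so %GC = 15/26 × 100 = 57.692%
Salt term: 16.6 × (-0.425) = -7.055
GC term: 0.41 × 57.692 = 23.654; length term: −500/26 = −19.231
Tm = 81.5 + (-7.055) + 23.654 − 19.231 = 78.868 → 78.9°C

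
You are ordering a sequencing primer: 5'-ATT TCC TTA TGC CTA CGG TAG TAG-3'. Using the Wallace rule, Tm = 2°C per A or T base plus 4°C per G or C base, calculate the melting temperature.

Base counts: A=5, C=5, G=5, T=9
So N_AT = 14 and N_GC = 10.
Tm = 2(14) + 4(10) = 28 + 40 = 68°C

68°C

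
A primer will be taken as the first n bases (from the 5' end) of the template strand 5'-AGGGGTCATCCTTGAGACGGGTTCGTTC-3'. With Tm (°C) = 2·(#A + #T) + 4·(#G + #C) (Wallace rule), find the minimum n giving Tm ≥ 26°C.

n = 8

First 7 bases: AGGGGTC → Tm = 24°C (< 26°C)
First 8 bases: AGGGGTCA → Tm = 26°C (≥ 26°C)
Each additional base adds 2°C (A/T) or 4°C (G/C), so Tm is non-decreasing in n; n = 8 is the first length to reach 26°C.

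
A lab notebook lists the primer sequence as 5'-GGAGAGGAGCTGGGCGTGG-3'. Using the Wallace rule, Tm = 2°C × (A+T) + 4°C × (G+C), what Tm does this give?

66°C

Base counts: G=12, T=2, A=3, C=2
A+T = 5, G+C = 14
Tm = 2(5) + 4(14) = 10 + 56 = 66°C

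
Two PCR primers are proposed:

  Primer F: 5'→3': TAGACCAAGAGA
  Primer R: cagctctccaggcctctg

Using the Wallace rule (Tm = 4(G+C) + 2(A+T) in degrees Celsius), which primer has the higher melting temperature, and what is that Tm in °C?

Primer R, 60°C

Primer F: A+T=7, G+C=5 → Tm = 2(7)+4(5) = 34°C
Primer R: A+T=6, G+C=12 → Tm = 2(6)+4(12) = 60°C
34°C vs 60°C → primer R is higher.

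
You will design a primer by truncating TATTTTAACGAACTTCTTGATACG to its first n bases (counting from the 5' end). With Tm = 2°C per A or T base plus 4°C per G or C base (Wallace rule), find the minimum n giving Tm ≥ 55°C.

n = 23

First 22 bases: TATTTTAACGAACTTCTTGATA → Tm = 54°C (< 55°C)
First 23 bases: TATTTTAACGAACTTCTTGATAC → Tm = 58°C (≥ 55°C)
Each additional base adds 2°C (A/T) or 4°C (G/C), so Tm is non-decreasing in n; n = 23 is the first length to reach 55°C.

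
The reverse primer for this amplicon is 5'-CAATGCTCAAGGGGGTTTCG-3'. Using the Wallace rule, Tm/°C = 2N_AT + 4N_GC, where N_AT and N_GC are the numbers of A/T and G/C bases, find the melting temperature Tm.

Scanning the sequence gives C=4, A=4, T=5, G=7.
AT pairs contribute 9, GC pairs contribute 11.
Tm = 2×9 + 4×11 = 62°C

62°C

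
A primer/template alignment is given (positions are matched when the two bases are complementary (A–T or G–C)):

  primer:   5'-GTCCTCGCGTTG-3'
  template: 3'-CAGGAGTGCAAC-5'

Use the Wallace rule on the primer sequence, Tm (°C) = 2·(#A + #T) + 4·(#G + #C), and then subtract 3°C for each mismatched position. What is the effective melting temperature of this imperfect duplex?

37°C

Primer base counts: A=0, T=4, G=4, C=4 → A+T=4, G+C=8
Perfect-match Tm = 2(4) + 4(8) = 8 + 32 = 40°C
Mismatches (positions where the bases are not complementary): 1 (at position 7)
Effective Tm = 40 − 1×3 = 40 − 3 = 37°C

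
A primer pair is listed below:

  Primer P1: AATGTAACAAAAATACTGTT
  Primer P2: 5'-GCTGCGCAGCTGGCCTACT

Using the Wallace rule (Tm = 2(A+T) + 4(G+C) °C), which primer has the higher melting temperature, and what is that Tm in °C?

Primer P1: A+T=16, G+C=4 → Tm = 2(16)+4(4) = 48°C
Primer P2: A+T=6, G+C=13 → Tm = 2(6)+4(13) = 64°C
48°C vs 64°C → primer P2 is higher.

Primer P2, 64°C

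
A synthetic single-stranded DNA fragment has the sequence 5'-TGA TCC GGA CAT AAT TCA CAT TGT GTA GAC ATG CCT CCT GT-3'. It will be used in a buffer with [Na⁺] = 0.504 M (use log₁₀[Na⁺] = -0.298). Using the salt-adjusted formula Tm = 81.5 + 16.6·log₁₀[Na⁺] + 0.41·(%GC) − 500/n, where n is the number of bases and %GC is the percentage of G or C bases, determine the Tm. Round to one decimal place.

82.4°C

Length n = 41. Counting bases: G=8, C=10, T=13, A=10
G+C = 18, so %GC = 18/41 × 100 = 43.902%
Salt term: 16.6 × (-0.298) = -4.947
GC term: 0.41 × 43.902 = 18; length term: −500/41 = −12.195
Tm = 81.5 + (-4.947) + 18 − 12.195 = 82.358 → 82.4°C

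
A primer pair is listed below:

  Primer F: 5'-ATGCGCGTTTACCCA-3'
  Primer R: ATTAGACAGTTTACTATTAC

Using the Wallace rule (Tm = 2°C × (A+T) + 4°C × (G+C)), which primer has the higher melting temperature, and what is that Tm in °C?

Primer R, 50°C

Primer F: A+T=7, G+C=8 → Tm = 2(7)+4(8) = 46°C
Primer R: A+T=15, G+C=5 → Tm = 2(15)+4(5) = 50°C
46°C vs 50°C → primer R is higher.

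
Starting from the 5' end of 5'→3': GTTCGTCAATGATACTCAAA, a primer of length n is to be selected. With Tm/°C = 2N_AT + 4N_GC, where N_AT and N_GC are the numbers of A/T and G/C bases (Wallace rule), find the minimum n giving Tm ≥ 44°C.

First 15 bases: GTTCGTCAATGATAC → Tm = 42°C (< 44°C)
First 16 bases: GTTCGTCAATGATACT → Tm = 44°C (≥ 44°C)
Each additional base adds 2°C (A/T) or 4°C (G/C), so Tm is non-decreasing in n; n = 16 is the first length to reach 44°C.

n = 16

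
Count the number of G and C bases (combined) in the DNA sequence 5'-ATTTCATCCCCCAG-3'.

7

Scanning the sequence gives T=4, A=3, G=1, C=6.
G+C = 1 + 6 = 7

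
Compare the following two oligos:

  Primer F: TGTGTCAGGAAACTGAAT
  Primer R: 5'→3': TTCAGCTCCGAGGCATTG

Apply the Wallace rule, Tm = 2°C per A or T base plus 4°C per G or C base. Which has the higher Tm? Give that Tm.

Primer F: A+T=11, G+C=7 → Tm = 2(11)+4(7) = 50°C
Primer R: A+T=8, G+C=10 → Tm = 2(8)+4(10) = 56°C
50°C vs 56°C → primer R is higher.

Primer R, 56°C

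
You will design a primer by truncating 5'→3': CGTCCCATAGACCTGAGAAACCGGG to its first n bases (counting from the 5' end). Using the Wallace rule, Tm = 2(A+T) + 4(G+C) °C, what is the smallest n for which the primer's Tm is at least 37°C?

n = 12

First 11 bases: CGTCCCATAGA → Tm = 34°C (< 37°C)
First 12 bases: CGTCCCATAGAC → Tm = 38°C (≥ 37°C)
Since every base adds ≥2°C, Tm only increases with n, so the threshold is first crossed at n = 12.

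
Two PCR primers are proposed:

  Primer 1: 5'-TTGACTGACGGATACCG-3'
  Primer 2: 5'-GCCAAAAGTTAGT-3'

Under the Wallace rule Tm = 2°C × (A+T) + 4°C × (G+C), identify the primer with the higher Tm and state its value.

Primer 1: A+T=8, G+C=9 → Tm = 2(8)+4(9) = 52°C
Primer 2: A+T=8, G+C=5 → Tm = 2(8)+4(5) = 36°C
52°C vs 36°C → primer 1 is higher.

Primer 1, 52°C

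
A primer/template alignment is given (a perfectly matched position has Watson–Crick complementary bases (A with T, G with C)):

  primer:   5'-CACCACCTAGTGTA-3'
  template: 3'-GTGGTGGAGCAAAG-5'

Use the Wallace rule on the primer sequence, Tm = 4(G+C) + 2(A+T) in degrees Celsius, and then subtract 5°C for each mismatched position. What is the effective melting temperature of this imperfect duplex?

27°C

Primer base counts: A=4, T=3, G=2, C=5 → A+T=7, G+C=7
Perfect-match Tm = 2(7) + 4(7) = 14 + 28 = 42°C
Mismatches (positions where the bases are not complementary): 3 (at positions 9, 12, 14)
Effective Tm = 42 − 3×5 = 42 − 15 = 27°C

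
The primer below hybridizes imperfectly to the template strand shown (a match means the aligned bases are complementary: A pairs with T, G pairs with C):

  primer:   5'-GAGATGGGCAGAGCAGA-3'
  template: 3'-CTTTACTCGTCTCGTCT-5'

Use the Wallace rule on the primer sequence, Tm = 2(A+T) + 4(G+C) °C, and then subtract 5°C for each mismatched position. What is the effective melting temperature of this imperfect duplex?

44°C

Primer base counts: A=6, T=1, G=8, C=2 → A+T=7, G+C=10
Perfect-match Tm = 2(7) + 4(10) = 14 + 40 = 54°C
Mismatches (positions where the bases are not complementary): 2 (at positions 3, 7)
Effective Tm = 54 − 2×5 = 54 − 10 = 44°C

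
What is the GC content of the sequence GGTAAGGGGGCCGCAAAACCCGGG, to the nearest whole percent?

Base counts: T=1, C=6, A=6, G=11
G+C = 11 + 6 = 17 out of 24 bases
%GC = 17/24 × 100 = 70.83% ≈ 71%

71%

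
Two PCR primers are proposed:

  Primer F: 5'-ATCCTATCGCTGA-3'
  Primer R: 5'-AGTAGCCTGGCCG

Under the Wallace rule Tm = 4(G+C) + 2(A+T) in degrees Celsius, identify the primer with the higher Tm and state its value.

Primer F: A+T=7, G+C=6 → Tm = 2(7)+4(6) = 38°C
Primer R: A+T=4, G+C=9 → Tm = 2(4)+4(9) = 44°C
38°C vs 44°C → primer R is higher.

Primer R, 44°C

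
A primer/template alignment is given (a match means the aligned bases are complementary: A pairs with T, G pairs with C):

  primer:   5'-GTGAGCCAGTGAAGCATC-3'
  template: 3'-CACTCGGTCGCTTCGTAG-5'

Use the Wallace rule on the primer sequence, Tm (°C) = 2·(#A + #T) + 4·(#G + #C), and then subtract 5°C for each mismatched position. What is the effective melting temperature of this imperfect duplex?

51°C

Primer base counts: A=5, T=3, G=6, C=4 → A+T=8, G+C=10
Perfect-match Tm = 2(8) + 4(10) = 16 + 40 = 56°C
Mismatches (positions where the bases are not complementary): 1 (at position 10)
Effective Tm = 56 − 1×5 = 56 − 5 = 51°C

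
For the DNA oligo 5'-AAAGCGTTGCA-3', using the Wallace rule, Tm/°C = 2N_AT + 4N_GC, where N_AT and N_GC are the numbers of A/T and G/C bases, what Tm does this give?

32°C

Scanning the sequence gives G=3, A=4, C=2, T=2.
A+T = 6, G+C = 5
Tm = 4·5 + 2·6 = 20 + 12 = 32°C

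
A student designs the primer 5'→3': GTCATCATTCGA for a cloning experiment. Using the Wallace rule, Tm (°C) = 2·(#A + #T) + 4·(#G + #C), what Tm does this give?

Scanning the sequence gives A=3, T=4, G=2, C=3.
A+T = 7, G+C = 5
Tm = 2(7) + 4(5) = 14 + 20 = 34°C

34°C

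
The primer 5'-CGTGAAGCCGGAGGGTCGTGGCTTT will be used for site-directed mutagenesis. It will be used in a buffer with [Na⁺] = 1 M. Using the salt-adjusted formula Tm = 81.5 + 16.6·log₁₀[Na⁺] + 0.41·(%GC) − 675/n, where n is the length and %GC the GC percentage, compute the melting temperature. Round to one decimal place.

Length n = 25. Scanning the sequence gives A=3, C=5, G=11, T=6.
G+C = 16, so %GC = 16/25 × 100 = 64%
Salt term: 16.6 × (0) = 0
GC term: 0.41 × 64 = 26.24; length term: −675/25 = −27
Tm = 81.5 + (0) + 26.24 − 27 = 80.74 → 80.7°C

80.7°C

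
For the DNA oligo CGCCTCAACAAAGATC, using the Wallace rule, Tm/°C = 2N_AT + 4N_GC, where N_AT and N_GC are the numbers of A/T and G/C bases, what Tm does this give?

48°C

Base counts: T=2, A=6, G=2, C=6
A+T = 8, G+C = 8
Tm = 2(8) + 4(8) = 16 + 32 = 48°C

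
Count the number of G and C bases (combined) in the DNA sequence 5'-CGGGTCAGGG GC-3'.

Counting bases: A=1, C=3, T=1, G=7
Total G or C: 7 + 3 = 10

10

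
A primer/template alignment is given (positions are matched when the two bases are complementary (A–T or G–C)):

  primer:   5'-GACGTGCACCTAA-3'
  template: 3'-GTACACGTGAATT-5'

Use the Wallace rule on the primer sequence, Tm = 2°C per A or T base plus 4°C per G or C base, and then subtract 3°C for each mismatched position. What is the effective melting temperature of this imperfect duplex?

31°C

Primer base counts: A=4, T=2, G=3, C=4 → A+T=6, G+C=7
Perfect-match Tm = 2(6) + 4(7) = 12 + 28 = 40°C
Mismatches (positions where the bases are not complementary): 3 (at positions 1, 3, 10)
Effective Tm = 40 − 3×3 = 40 − 9 = 31°C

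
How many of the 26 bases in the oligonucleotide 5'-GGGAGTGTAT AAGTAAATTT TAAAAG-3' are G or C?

7

Base counts: A=11, T=8, G=7, C=0
Total G or C: 7 + 0 = 7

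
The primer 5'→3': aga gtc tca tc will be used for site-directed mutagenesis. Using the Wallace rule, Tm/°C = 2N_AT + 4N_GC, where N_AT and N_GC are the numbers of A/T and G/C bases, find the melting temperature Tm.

Base counts: G=2, C=3, T=3, A=3
So N_AT = 6 and N_GC = 5.
Tm = 4·5 + 2·6 = 20 + 12 = 32°C

32°C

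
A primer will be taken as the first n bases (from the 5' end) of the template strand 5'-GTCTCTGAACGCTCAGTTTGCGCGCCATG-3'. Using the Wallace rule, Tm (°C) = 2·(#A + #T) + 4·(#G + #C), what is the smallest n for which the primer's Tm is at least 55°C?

n = 19

First 18 bases: GTCTCTGAACGCTCAGTT → Tm = 54°C (< 55°C)
First 19 bases: GTCTCTGAACGCTCAGTTT → Tm = 56°C (≥ 55°C)
Each additional base adds 2°C (A/T) or 4°C (G/C), so Tm is non-decreasing in n; n = 19 is the first length to reach 55°C.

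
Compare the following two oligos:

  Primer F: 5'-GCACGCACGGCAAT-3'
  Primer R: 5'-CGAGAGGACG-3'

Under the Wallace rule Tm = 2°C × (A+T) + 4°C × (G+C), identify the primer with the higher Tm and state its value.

Primer F: A+T=5, G+C=9 → Tm = 2(5)+4(9) = 46°C
Primer R: A+T=3, G+C=7 → Tm = 2(3)+4(7) = 34°C
46°C vs 34°C → primer F is higher.

Primer F, 46°C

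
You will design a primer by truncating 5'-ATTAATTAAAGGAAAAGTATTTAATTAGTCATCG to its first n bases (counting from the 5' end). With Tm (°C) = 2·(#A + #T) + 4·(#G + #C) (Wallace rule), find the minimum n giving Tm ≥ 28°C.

First 11 bases: ATTAATTAAAG → Tm = 24°C (< 28°C)
First 12 bases: ATTAATTAAAGG → Tm = 28°C (≥ 28°C)
Since every base adds ≥2°C, Tm only increases with n, so the threshold is first crossed at n = 12.

n = 12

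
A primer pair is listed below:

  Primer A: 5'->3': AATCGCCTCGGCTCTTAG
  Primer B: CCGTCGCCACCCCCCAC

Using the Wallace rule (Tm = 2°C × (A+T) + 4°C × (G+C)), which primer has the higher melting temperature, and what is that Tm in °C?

Primer B, 62°C

Primer A: A+T=8, G+C=10 → Tm = 2(8)+4(10) = 56°C
Primer B: A+T=3, G+C=14 → Tm = 2(3)+4(14) = 62°C
56°C vs 62°C → primer B is higher.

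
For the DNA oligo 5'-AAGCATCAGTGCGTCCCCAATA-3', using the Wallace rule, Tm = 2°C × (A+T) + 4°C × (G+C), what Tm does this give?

66°C

Scanning the sequence gives C=7, T=4, A=7, G=4.
So N_AT = 11 and N_GC = 11.
Tm = 2(11) + 4(11) = 22 + 44 = 66°C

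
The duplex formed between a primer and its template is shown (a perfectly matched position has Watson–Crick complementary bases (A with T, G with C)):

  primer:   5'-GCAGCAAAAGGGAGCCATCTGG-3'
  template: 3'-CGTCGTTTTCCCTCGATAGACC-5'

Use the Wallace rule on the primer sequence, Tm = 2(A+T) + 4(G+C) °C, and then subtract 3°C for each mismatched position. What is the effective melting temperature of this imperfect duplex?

Primer base counts: A=7, T=2, G=8, C=5 → A+T=9, G+C=13
Perfect-match Tm = 2(9) + 4(13) = 18 + 52 = 70°C
Mismatches (positions where the bases are not complementary): 1 (at position 16)
Effective Tm = 70 − 1×3 = 70 − 3 = 67°C

67°C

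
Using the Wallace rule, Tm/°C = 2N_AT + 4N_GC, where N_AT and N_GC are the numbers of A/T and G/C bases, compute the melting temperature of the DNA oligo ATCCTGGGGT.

32°C

A=1, C=2, T=3, G=4
AT pairs contribute 4, GC pairs contribute 6.
Tm = 2×4 + 4×6 = 32°C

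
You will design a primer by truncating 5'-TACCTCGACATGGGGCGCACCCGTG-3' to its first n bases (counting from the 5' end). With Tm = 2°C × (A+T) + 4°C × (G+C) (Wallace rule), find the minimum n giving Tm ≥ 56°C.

n = 17

First 16 bases: TACCTCGACATGGGGC → Tm = 52°C (< 56°C)
First 17 bases: TACCTCGACATGGGGCG → Tm = 56°C (≥ 56°C)
Each additional base adds 2°C (A/T) or 4°C (G/C), so Tm is non-decreasing in n; n = 17 is the first length to reach 56°C.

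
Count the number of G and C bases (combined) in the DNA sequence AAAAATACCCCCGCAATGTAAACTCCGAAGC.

14

Scanning the sequence gives A=13, C=10, T=4, G=4.
Total G or C: 4 + 10 = 14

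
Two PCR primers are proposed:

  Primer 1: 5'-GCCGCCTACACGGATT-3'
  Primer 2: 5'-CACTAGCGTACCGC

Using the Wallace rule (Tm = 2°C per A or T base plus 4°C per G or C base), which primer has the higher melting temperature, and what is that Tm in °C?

Primer 1: A+T=6, G+C=10 → Tm = 2(6)+4(10) = 52°C
Primer 2: A+T=5, G+C=9 → Tm = 2(5)+4(9) = 46°C
52°C vs 46°C → primer 1 is higher.

Primer 1, 52°C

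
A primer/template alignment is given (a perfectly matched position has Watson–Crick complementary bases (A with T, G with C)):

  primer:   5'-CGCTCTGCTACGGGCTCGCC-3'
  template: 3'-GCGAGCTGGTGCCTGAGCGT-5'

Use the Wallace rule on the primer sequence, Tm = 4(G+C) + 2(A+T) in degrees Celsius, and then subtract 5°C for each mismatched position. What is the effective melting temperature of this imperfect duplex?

Primer base counts: A=1, T=4, G=6, C=9 → A+T=5, G+C=15
Perfect-match Tm = 2(5) + 4(15) = 10 + 60 = 70°C
Mismatches (positions where the bases are not complementary): 5 (at positions 6, 7, 9, 14, 20)
Effective Tm = 70 − 5×5 = 70 − 25 = 45°C

45°C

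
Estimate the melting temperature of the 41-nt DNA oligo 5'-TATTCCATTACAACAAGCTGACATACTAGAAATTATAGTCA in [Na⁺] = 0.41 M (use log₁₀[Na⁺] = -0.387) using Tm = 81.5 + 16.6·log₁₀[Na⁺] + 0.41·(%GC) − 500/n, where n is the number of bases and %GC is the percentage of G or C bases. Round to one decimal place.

Length n = 41. Scanning the sequence gives T=12, G=4, C=8, A=17.
G+C = 12, so %GC = 12/41 × 100 = 29.268%
Salt term: 16.6 × (-0.387) = -6.424
GC term: 0.41 × 29.268 = 12; length term: −500/41 = −12.195
Tm = 81.5 + (-6.424) + 12 − 12.195 = 74.881 → 74.9°C

74.9°C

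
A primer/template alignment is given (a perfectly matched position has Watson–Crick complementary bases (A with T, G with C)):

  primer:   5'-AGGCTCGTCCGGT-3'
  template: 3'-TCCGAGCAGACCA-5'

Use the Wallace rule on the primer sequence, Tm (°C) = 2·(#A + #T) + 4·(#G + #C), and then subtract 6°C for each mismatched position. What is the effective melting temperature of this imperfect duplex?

38°C

Primer base counts: A=1, T=3, G=5, C=4 → A+T=4, G+C=9
Perfect-match Tm = 2(4) + 4(9) = 8 + 36 = 44°C
Mismatches (positions where the bases are not complementary): 1 (at position 10)
Effective Tm = 44 − 1×6 = 44 − 6 = 38°C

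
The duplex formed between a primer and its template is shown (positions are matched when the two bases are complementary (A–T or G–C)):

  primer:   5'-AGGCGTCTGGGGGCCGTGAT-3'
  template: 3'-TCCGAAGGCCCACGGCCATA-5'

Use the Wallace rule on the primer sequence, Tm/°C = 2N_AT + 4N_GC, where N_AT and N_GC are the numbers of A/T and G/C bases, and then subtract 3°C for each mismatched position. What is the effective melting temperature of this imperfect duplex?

Primer base counts: A=2, T=4, G=10, C=4 → A+T=6, G+C=14
Perfect-match Tm = 2(6) + 4(14) = 12 + 56 = 68°C
Mismatches (positions where the bases are not complementary): 5 (at positions 5, 8, 12, 17, 18)
Effective Tm = 68 − 5×3 = 68 − 15 = 53°C

53°C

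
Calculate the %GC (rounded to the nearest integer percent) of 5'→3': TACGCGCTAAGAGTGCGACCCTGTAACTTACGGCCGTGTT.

55%

Counting bases: A=8, C=11, T=10, G=11
G+C = 11 + 11 = 22 out of 40 bases
%GC = 22/40 × 100 = 55% ≈ 55%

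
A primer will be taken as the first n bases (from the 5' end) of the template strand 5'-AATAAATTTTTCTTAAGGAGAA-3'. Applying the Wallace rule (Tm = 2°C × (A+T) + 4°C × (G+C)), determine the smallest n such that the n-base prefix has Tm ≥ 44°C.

n = 19

First 18 bases: AATAAATTTTTCTTAAGG → Tm = 42°C (< 44°C)
First 19 bases: AATAAATTTTTCTTAAGGA → Tm = 44°C (≥ 44°C)
Each additional base adds 2°C (A/T) or 4°C (G/C), so Tm is non-decreasing in n; n = 19 is the first length to reach 44°C.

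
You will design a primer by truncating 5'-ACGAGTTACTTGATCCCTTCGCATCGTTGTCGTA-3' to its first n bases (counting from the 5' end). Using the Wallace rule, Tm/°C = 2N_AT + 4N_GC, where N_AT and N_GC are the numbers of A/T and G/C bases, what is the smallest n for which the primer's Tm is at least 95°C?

n = 32

First 31 bases: ACGAGTTACTTGATCCCTTCGCATCGTTGTC → Tm = 92°C (< 95°C)
First 32 bases: ACGAGTTACTTGATCCCTTCGCATCGTTGTCG → Tm = 96°C (≥ 95°C)
Each additional base adds 2°C (A/T) or 4°C (G/C), so Tm is non-decreasing in n; n = 32 is the first length to reach 95°C.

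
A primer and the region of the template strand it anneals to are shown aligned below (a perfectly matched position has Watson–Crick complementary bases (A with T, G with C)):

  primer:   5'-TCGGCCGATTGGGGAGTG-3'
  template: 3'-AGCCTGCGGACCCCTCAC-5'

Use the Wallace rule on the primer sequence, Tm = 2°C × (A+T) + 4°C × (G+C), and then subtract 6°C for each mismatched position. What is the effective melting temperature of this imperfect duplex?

42°C

Primer base counts: A=2, T=4, G=9, C=3 → A+T=6, G+C=12
Perfect-match Tm = 2(6) + 4(12) = 12 + 48 = 60°C
Mismatches (positions where the bases are not complementary): 3 (at positions 5, 8, 9)
Effective Tm = 60 − 3×6 = 60 − 18 = 42°C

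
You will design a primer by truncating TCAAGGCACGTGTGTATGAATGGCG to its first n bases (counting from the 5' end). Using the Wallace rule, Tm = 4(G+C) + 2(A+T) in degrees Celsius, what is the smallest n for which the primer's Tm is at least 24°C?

n = 8

First 7 bases: TCAAGGC → Tm = 22°C (< 24°C)
First 8 bases: TCAAGGCA → Tm = 24°C (≥ 24°C)
Since every base adds ≥2°C, Tm only increases with n, so the threshold is first crossed at n = 8.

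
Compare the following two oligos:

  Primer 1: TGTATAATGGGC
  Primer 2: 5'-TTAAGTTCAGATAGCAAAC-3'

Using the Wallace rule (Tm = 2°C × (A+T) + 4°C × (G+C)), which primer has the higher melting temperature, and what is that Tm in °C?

Primer 2, 50°C

Primer 1: A+T=7, G+C=5 → Tm = 2(7)+4(5) = 34°C
Primer 2: A+T=13, G+C=6 → Tm = 2(13)+4(6) = 50°C
34°C vs 50°C → primer 2 is higher.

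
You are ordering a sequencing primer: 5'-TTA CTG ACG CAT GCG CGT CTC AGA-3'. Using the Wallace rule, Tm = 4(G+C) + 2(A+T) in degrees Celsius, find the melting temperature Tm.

74°C

Counting bases: A=5, C=7, G=6, T=6
AT pairs contribute 11, GC pairs contribute 13.
Tm = 2×11 + 4×13 = 74°C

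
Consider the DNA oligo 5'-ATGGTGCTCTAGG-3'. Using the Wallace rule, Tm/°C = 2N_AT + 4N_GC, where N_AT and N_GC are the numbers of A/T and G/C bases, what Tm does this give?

40°C

Base counts: G=5, A=2, T=4, C=2
A+T = 6, G+C = 7
Tm = 2×6 + 4×7 = 40°C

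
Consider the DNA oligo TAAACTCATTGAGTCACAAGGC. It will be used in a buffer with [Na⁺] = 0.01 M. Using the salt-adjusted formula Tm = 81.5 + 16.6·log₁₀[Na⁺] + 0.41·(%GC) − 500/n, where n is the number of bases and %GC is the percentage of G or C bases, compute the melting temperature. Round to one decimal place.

42.3°C

Length n = 22. Base counts: T=5, C=5, G=4, A=8
G+C = 9, so %GC = 9/22 × 100 = 40.909%
Salt term: 16.6 × (-2) = -33.2
GC term: 0.41 × 40.909 = 16.773; length term: −500/22 = −22.727
Tm = 81.5 + (-33.2) + 16.773 − 22.727 = 42.346 → 42.3°C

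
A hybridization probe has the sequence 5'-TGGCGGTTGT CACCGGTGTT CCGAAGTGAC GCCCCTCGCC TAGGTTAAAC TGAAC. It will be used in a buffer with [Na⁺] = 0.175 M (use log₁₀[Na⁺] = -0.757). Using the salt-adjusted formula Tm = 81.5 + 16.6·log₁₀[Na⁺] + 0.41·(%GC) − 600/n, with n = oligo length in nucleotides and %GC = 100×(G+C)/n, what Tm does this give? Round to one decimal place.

81.9°C

Length n = 55. C=16, T=13, A=10, G=16
G+C = 32, so %GC = 32/55 × 100 = 58.182%
Salt term: 16.6 × (-0.757) = -12.566
GC term: 0.41 × 58.182 = 23.855; length term: −600/55 = −10.909
Tm = 81.5 + (-12.566) + 23.855 − 10.909 = 81.88 → 81.9°C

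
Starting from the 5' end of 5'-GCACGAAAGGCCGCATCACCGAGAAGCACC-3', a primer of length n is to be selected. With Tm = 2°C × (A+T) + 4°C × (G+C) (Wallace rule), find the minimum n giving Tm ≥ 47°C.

n = 14

First 13 bases: GCACGAAAGGCCG → Tm = 44°C (< 47°C)
First 14 bases: GCACGAAAGGCCGC → Tm = 48°C (≥ 47°C)
Each additional base adds 2°C (A/T) or 4°C (G/C), so Tm is non-decreasing in n; n = 14 is the first length to reach 47°C.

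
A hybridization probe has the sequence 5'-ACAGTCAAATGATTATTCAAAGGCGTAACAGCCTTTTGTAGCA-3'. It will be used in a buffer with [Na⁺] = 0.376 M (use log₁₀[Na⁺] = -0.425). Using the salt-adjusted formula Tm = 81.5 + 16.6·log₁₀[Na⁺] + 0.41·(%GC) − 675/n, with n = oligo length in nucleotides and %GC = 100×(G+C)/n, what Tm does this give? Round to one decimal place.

Length n = 43. T=12, C=8, G=8, A=15
G+C = 16, so %GC = 16/43 × 100 = 37.209%
Salt term: 16.6 × (-0.425) = -7.055
GC term: 0.41 × 37.209 = 15.256; length term: −675/43 = −15.698
Tm = 81.5 + (-7.055) + 15.256 − 15.698 = 74.003 → 74.0°C

74.0°C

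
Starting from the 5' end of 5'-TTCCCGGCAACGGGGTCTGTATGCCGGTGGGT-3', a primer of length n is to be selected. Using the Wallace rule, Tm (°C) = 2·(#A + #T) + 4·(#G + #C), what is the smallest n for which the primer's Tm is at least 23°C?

n = 7

First 6 bases: TTCCCG → Tm = 20°C (< 23°C)
First 7 bases: TTCCCGG → Tm = 24°C (≥ 23°C)
Each additional base adds 2°C (A/T) or 4°C (G/C), so Tm is non-decreasing in n; n = 7 is the first length to reach 23°C.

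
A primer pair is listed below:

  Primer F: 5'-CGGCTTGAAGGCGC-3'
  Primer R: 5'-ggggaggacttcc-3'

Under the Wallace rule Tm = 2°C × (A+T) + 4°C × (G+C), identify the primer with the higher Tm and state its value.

Primer F: A+T=4, G+C=10 → Tm = 2(4)+4(10) = 48°C
Primer R: A+T=4, G+C=9 → Tm = 2(4)+4(9) = 44°C
48°C vs 44°C → primer F is higher.

Primer F, 48°C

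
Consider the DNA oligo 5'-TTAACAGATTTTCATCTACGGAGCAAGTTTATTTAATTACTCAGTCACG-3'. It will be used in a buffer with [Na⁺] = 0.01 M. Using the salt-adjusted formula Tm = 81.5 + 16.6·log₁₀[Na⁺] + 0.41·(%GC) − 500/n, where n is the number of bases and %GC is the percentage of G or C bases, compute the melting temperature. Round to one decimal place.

51.5°C

Length n = 49. Base counts: A=15, C=9, T=18, G=7
G+C = 16, so %GC = 16/49 × 100 = 32.653%
Salt term: 16.6 × (-2) = -33.2
GC term: 0.41 × 32.653 = 13.388; length term: −500/49 = −10.204
Tm = 81.5 + (-33.2) + 13.388 − 10.204 = 51.484 → 51.5°C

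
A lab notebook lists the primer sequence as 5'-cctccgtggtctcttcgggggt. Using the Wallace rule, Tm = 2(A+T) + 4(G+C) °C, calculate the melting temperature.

Scanning the sequence gives G=8, T=7, C=7, A=0.
A+T = 7, G+C = 15
Tm = 4·15 + 2·7 = 60 + 14 = 74°C

74°C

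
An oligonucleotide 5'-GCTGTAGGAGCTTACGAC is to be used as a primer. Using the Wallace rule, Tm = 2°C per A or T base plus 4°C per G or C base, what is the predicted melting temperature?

56°C

Scanning the sequence gives T=4, G=6, C=4, A=4.
A+T = 8, G+C = 10
Tm = 4·10 + 2·8 = 40 + 16 = 56°C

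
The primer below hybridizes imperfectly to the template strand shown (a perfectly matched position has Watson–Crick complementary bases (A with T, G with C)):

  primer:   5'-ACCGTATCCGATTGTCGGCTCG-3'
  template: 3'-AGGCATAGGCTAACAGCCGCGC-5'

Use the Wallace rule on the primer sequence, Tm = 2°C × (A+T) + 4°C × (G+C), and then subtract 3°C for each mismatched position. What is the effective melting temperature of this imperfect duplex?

Primer base counts: A=3, T=6, G=6, C=7 → A+T=9, G+C=13
Perfect-match Tm = 2(9) + 4(13) = 18 + 52 = 70°C
Mismatches (positions where the bases are not complementary): 2 (at positions 1, 20)
Effective Tm = 70 − 2×3 = 70 − 6 = 64°C

64°C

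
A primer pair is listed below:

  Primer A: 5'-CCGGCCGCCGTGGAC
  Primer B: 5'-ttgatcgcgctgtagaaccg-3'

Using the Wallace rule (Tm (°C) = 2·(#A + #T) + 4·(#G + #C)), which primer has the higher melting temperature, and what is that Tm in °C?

Primer A: A+T=2, G+C=13 → Tm = 2(2)+4(13) = 56°C
Primer B: A+T=9, G+C=11 → Tm = 2(9)+4(11) = 62°C
56°C vs 62°C → primer B is higher.

Primer B, 62°C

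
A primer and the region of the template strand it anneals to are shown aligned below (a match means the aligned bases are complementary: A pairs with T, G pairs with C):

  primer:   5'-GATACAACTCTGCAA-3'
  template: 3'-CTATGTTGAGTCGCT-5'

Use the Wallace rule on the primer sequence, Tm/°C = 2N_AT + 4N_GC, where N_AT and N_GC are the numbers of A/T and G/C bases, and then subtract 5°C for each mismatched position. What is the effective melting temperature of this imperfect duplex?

32°C

Primer base counts: A=6, T=3, G=2, C=4 → A+T=9, G+C=6
Perfect-match Tm = 2(9) + 4(6) = 18 + 24 = 42°C
Mismatches (positions where the bases are not complementary): 2 (at positions 11, 14)
Effective Tm = 42 − 2×5 = 42 − 10 = 32°C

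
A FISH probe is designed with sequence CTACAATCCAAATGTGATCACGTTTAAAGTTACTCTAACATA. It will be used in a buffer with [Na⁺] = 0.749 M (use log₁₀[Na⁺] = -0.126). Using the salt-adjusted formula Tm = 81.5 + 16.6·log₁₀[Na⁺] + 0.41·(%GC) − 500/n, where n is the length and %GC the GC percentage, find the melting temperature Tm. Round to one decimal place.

Length n = 42. Base counts: C=9, T=13, A=16, G=4
G+C = 13, so %GC = 13/42 × 100 = 30.952%
Salt term: 16.6 × (-0.126) = -2.092
GC term: 0.41 × 30.952 = 12.69; length term: −500/42 = −11.905
Tm = 81.5 + (-2.092) + 12.69 − 11.905 = 80.193 → 80.2°C

80.2°C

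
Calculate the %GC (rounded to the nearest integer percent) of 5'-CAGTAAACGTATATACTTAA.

25%

Base counts: A=9, G=2, C=3, T=6
G+C = 2 + 3 = 5 out of 20 bases
%GC = 5/20 × 100 = 25% ≈ 25%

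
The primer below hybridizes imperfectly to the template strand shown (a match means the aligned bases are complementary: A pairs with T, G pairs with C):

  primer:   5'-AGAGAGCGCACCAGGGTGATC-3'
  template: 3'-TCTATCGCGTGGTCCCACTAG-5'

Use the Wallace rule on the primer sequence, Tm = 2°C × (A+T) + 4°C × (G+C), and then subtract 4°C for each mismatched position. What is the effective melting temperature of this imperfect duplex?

64°C

Primer base counts: A=6, T=2, G=8, C=5 → A+T=8, G+C=13
Perfect-match Tm = 2(8) + 4(13) = 16 + 52 = 68°C
Mismatches (positions where the bases are not complementary): 1 (at position 4)
Effective Tm = 68 − 1×4 = 68 − 4 = 64°C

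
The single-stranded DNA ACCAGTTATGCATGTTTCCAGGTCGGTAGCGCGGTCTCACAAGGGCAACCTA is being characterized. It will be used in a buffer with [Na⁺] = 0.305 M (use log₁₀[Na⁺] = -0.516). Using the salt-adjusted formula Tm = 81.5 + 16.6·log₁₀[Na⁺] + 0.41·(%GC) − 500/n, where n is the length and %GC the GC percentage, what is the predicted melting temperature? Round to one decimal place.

Length n = 52. A=12, C=14, G=14, T=12
G+C = 28, so %GC = 28/52 × 100 = 53.846%
Salt term: 16.6 × (-0.516) = -8.566
GC term: 0.41 × 53.846 = 22.077; length term: −500/52 = −9.615
Tm = 81.5 + (-8.566) + 22.077 − 9.615 = 85.396 → 85.4°C

85.4°C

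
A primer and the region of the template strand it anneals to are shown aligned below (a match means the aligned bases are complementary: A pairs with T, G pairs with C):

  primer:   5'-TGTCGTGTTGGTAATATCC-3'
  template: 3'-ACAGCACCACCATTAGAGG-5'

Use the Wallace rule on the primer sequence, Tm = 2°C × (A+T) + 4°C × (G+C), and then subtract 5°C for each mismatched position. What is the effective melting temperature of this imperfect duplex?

44°C

Primer base counts: A=3, T=8, G=5, C=3 → A+T=11, G+C=8
Perfect-match Tm = 2(11) + 4(8) = 22 + 32 = 54°C
Mismatches (positions where the bases are not complementary): 2 (at positions 8, 16)
Effective Tm = 54 − 2×5 = 54 − 10 = 44°C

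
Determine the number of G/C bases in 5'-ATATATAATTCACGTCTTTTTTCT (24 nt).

5

G=1, T=13, C=4, A=6
G+C = 1 + 4 = 5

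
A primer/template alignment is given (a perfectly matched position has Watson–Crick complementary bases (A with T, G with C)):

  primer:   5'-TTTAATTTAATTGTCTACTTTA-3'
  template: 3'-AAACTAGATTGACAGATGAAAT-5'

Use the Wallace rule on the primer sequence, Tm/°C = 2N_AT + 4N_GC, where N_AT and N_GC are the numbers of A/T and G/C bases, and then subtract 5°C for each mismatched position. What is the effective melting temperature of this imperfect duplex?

35°C

Primer base counts: A=6, T=13, G=1, C=2 → A+T=19, G+C=3
Perfect-match Tm = 2(19) + 4(3) = 38 + 12 = 50°C
Mismatches (positions where the bases are not complementary): 3 (at positions 4, 7, 11)
Effective Tm = 50 − 3×5 = 50 − 15 = 35°C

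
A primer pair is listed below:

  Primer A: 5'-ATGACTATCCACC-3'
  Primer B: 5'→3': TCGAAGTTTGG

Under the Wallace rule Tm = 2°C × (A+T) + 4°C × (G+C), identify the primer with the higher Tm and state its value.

Primer A, 38°C

Primer A: A+T=7, G+C=6 → Tm = 2(7)+4(6) = 38°C
Primer B: A+T=6, G+C=5 → Tm = 2(6)+4(5) = 32°C
38°C vs 32°C → primer A is higher.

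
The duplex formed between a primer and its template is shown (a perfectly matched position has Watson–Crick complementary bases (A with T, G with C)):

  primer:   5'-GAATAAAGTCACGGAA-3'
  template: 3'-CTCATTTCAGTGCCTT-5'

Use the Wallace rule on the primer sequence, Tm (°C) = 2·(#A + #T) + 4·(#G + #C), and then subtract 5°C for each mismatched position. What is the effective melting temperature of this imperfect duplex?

Primer base counts: A=8, T=2, G=4, C=2 → A+T=10, G+C=6
Perfect-match Tm = 2(10) + 4(6) = 20 + 24 = 44°C
Mismatches (positions where the bases are not complementary): 1 (at position 3)
Effective Tm = 44 − 1×5 = 44 − 5 = 39°C

39°C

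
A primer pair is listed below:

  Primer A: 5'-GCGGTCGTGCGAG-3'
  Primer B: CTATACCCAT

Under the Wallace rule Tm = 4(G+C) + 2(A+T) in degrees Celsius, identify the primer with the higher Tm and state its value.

Primer A, 46°C

Primer A: A+T=3, G+C=10 → Tm = 2(3)+4(10) = 46°C
Primer B: A+T=6, G+C=4 → Tm = 2(6)+4(4) = 28°C
46°C vs 28°C → primer A is higher.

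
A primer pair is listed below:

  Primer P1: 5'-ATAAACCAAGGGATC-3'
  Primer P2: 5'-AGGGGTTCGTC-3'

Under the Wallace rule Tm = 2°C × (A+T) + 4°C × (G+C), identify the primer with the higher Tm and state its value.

Primer P1, 42°C

Primer P1: A+T=9, G+C=6 → Tm = 2(9)+4(6) = 42°C
Primer P2: A+T=4, G+C=7 → Tm = 2(4)+4(7) = 36°C
42°C vs 36°C → primer P1 is higher.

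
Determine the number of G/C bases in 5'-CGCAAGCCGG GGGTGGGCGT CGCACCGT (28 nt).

22

G=13, A=3, T=3, C=9
G+C = 13 + 9 = 22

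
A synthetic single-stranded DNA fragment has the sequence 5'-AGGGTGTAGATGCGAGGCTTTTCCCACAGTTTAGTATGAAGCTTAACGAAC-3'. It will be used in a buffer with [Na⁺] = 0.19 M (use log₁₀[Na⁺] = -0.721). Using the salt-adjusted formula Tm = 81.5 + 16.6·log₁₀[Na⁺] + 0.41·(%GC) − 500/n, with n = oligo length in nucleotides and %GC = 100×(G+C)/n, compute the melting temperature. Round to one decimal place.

78.2°C

Length n = 51. Counting bases: A=14, C=9, T=14, G=14
G+C = 23, so %GC = 23/51 × 100 = 45.098%
Salt term: 16.6 × (-0.721) = -11.969
GC term: 0.41 × 45.098 = 18.49; length term: −500/51 = −9.804
Tm = 81.5 + (-11.969) + 18.49 − 9.804 = 78.217 → 78.2°C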